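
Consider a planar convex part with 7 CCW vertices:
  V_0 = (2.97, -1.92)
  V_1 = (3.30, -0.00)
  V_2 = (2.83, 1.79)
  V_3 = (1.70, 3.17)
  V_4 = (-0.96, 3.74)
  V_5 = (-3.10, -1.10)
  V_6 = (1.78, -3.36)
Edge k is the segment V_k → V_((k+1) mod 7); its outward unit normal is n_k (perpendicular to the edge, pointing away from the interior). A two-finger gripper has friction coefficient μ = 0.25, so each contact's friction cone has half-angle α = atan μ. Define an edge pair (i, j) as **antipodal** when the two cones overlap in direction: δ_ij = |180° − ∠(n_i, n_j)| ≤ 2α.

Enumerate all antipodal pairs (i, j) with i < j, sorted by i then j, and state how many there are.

count = 4; pairs: (0,4), (2,5), (3,5), (4,6)

α = atan 0.25 = 14.04°;  2α = 28.07°
n_0 = (+0.9855, -0.1694)
n_1 = (+0.9672, +0.2540)
n_2 = (+0.7737, +0.6335)
n_3 = (+0.2095, +0.9778)
n_4 = (-0.9146, +0.4044)
n_5 = (-0.4202, -0.9074)
n_6 = (+0.7708, -0.6370)
  (0,1): δ = 155.54°  ·
  (0,2): δ = 130.94°  ·
  (0,3): δ = 92.34°  ·
  (0,4): δ = 14.10°  ✓
  (0,5): δ = 74.90°  ·
  (0,6): δ = 150.18°  ·
  (1,2): δ = 155.40°  ·
  (1,3): δ = 116.81°  ·
  (1,4): δ = 38.56°  ·
  (1,5): δ = 50.44°  ·
  (1,6): δ = 125.72°  ·
  (2,3): δ = 141.41°  ·
  (2,4): δ = 63.16°  ·
  (2,5): δ = 25.84°  ✓
  (2,6): δ = 101.12°  ·
  (3,4): δ = 101.76°  ·
  (3,5): δ = 12.75°  ✓
  (3,6): δ = 62.52°  ·
  (4,5): δ = 91.00°  ·
  (4,6): δ = 15.72°  ✓
  (5,6): δ = 104.72°  ·
antipodal pairs: 4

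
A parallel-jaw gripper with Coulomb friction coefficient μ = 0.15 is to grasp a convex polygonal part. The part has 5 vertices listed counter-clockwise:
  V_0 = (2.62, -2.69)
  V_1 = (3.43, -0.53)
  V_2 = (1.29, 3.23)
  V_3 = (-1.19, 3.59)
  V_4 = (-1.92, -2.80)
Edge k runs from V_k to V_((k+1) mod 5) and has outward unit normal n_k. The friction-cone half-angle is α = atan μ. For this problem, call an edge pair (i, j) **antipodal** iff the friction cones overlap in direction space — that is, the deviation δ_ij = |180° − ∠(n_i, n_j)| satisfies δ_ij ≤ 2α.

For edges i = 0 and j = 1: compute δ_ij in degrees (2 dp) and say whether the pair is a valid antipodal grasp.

α = atan 0.15 = 8.53°;  2α = 17.06°
edge 0: e_0 = (+0.81, +2.16);  n_0 = (+0.9363, -0.3511)
edge 1: e_1 = (-2.14, +3.76);  n_1 = (+0.8691, +0.4946)
∠(n_0, n_1) = 50.20°
δ = |180° − 50.20°| = 129.80°
129.80° > 2α = 17.06°  →  invalid

δ = 129.80°, invalid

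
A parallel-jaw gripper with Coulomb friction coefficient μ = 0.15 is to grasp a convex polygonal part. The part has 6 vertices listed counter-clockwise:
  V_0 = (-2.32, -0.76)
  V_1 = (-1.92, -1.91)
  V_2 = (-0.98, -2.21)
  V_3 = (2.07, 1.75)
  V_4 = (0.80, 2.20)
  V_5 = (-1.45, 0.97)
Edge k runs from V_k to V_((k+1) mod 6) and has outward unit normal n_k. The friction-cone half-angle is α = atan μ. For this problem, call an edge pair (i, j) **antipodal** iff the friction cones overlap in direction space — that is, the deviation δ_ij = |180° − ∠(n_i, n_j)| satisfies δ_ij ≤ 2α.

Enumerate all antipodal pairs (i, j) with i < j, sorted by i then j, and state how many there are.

α = atan 0.15 = 8.53°;  2α = 17.06°
n_0 = (-0.9445, -0.3285)
n_1 = (-0.3040, -0.9527)
n_2 = (+0.7923, -0.6102)
n_3 = (+0.3340, +0.9426)
n_4 = (-0.4797, +0.8774)
n_5 = (-0.8934, +0.4493)
  (0,1): δ = 126.88°  ·
  (0,2): δ = 56.78°  ·
  (0,3): δ = 51.31°  ·
  (0,4): δ = 99.48°  ·
  (0,5): δ = 134.12°  ·
  (1,2): δ = 109.90°  ·
  (1,3): δ = 1.81°  ✓
  (1,4): δ = 46.36°  ·
  (1,5): δ = 81.00°  ·
  (2,3): δ = 71.91°  ·
  (2,4): δ = 23.73°  ·
  (2,5): δ = 10.91°  ✓
  (3,4): δ = 131.83°  ·
  (3,5): δ = 97.19°  ·
  (4,5): δ = 145.36°  ·
antipodal pairs: 2

count = 2; pairs: (1,3), (2,5)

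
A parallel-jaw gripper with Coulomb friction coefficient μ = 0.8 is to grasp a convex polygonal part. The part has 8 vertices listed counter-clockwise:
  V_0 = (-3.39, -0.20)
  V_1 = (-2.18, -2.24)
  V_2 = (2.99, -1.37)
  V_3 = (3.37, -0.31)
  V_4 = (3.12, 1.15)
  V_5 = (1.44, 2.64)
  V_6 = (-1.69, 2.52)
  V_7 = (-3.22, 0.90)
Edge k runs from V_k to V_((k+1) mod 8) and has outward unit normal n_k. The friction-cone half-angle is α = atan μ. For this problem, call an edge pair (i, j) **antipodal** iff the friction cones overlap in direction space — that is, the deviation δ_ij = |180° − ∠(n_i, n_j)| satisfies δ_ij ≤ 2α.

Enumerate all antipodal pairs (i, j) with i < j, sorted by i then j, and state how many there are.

count = 14; pairs: (0,2), (0,3), (0,4), (0,5), (1,4), (1,5), (1,6), (1,7), (2,5), (2,6), (2,7), (3,6), (3,7), (4,7)

α = atan 0.8 = 38.66°;  2α = 77.32°
n_0 = (-0.8601, -0.5101)
n_1 = (+0.1659, -0.9861)
n_2 = (+0.9413, -0.3375)
n_3 = (+0.9857, +0.1688)
n_4 = (+0.6635, +0.7481)
n_5 = (-0.0383, +0.9993)
n_6 = (-0.7270, +0.6866)
n_7 = (-0.9883, +0.1527)
  (0,1): δ = 111.12°  ·
  (0,2): δ = 50.40°  ✓
  (0,3): δ = 20.96°  ✓
  (0,4): δ = 17.76°  ✓
  (0,5): δ = 61.52°  ✓
  (0,6): δ = 105.96°  ·
  (0,7): δ = 140.54°  ·
  (1,2): δ = 119.27°  ·
  (1,3): δ = 89.84°  ·
  (1,4): δ = 51.12°  ✓
  (1,5): δ = 7.36°  ✓
  (1,6): δ = 37.08°  ✓
  (1,7): δ = 71.66°  ✓
  (2,3): δ = 150.56°  ·
  (2,4): δ = 111.85°  ·
  (2,5): δ = 68.08°  ✓
  (2,6): δ = 23.64°  ✓
  (2,7): δ = 10.94°  ✓
  (3,4): δ = 141.29°  ·
  (3,5): δ = 97.52°  ·
  (3,6): δ = 53.08°  ✓
  (3,7): δ = 18.50°  ✓
  (4,5): δ = 136.23°  ·
  (4,6): δ = 91.79°  ·
  (4,7): δ = 57.22°  ✓
  (5,6): δ = 135.56°  ·
  (5,7): δ = 100.98°  ·
  (6,7): δ = 145.42°  ·
antipodal pairs: 14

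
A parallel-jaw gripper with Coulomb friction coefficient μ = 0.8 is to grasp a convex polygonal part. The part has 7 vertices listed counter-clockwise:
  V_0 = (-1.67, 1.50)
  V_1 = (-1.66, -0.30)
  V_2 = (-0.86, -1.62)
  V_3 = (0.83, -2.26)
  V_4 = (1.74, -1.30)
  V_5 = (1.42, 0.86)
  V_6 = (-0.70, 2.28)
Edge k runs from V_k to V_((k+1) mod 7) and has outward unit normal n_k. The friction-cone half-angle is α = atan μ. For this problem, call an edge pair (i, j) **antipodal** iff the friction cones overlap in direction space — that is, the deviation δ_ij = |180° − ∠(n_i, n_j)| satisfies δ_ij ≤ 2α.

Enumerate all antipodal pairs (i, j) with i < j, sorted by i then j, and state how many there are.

α = atan 0.8 = 38.66°;  2α = 77.32°
n_0 = (-1.0000, -0.0056)
n_1 = (-0.8552, -0.5183)
n_2 = (-0.3542, -0.9352)
n_3 = (+0.7258, -0.6880)
n_4 = (+0.9892, +0.1465)
n_5 = (+0.5565, +0.8308)
n_6 = (-0.6267, +0.7793)
  (0,1): δ = 149.10°  ·
  (0,2): δ = 111.06°  ·
  (0,3): δ = 43.79°  ✓
  (0,4): δ = 8.11°  ✓
  (0,5): δ = 55.87°  ✓
  (0,6): δ = 128.49°  ·
  (1,2): δ = 141.96°  ·
  (1,3): δ = 74.69°  ✓
  (1,4): δ = 22.79°  ✓
  (1,5): δ = 24.97°  ✓
  (1,6): δ = 97.59°  ·
  (2,3): δ = 112.73°  ·
  (2,4): δ = 60.83°  ✓
  (2,5): δ = 13.07°  ✓
  (2,6): δ = 59.55°  ✓
  (3,4): δ = 128.10°  ·
  (3,5): δ = 80.35°  ·
  (3,6): δ = 7.73°  ✓
  (4,5): δ = 132.24°  ·
  (4,6): δ = 59.62°  ✓
  (5,6): δ = 107.38°  ·
antipodal pairs: 11

count = 11; pairs: (0,3), (0,4), (0,5), (1,3), (1,4), (1,5), (2,4), (2,5), (2,6), (3,6), (4,6)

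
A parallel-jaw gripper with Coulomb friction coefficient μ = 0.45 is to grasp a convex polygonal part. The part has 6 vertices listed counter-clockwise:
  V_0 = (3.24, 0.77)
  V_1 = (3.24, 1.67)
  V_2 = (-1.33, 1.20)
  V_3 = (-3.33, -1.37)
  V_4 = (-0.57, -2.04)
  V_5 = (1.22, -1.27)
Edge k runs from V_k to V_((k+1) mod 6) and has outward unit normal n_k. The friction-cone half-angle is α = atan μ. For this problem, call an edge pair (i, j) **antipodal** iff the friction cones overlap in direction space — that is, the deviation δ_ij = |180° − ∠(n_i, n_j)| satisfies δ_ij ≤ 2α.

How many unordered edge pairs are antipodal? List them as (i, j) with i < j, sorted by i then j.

count = 6; pairs: (0,2), (1,3), (1,4), (1,5), (2,4), (2,5)

α = atan 0.45 = 24.23°;  2α = 48.46°
n_0 = (+1.0000, -0.0000)
n_1 = (-0.1023, +0.9948)
n_2 = (-0.7892, +0.6142)
n_3 = (-0.2359, -0.9718)
n_4 = (+0.3952, -0.9186)
n_5 = (+0.7106, -0.7036)
  (0,1): δ = 84.13°  ·
  (0,2): δ = 37.89°  ✓
  (0,3): δ = 76.36°  ·
  (0,4): δ = 113.28°  ·
  (0,5): δ = 135.28°  ·
  (1,2): δ = 133.76°  ·
  (1,3): δ = 19.52°  ✓
  (1,4): δ = 17.40°  ✓
  (1,5): δ = 39.41°  ✓
  (2,3): δ = 65.75°  ·
  (2,4): δ = 28.83°  ✓
  (2,5): δ = 6.83°  ✓
  (3,4): δ = 143.08°  ·
  (3,5): δ = 121.07°  ·
  (4,5): δ = 157.99°  ·
antipodal pairs: 6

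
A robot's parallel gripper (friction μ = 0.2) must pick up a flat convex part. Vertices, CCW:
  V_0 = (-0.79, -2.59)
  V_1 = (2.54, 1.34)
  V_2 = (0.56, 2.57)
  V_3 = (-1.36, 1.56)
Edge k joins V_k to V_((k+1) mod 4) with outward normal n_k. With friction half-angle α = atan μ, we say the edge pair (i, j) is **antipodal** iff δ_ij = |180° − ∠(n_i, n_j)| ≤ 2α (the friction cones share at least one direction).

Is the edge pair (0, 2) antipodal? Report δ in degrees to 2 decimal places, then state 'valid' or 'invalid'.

δ = 21.98°, valid

α = atan 0.2 = 11.31°;  2α = 22.62°
edge 0: e_0 = (+3.33, +3.93);  n_0 = (+0.7629, -0.6465)
edge 2: e_2 = (-1.92, -1.01);  n_2 = (-0.4656, +0.8850)
∠(n_0, n_2) = 158.02°
δ = |180° − 158.02°| = 21.98°
21.98° ≤ 2α = 22.62°  →  valid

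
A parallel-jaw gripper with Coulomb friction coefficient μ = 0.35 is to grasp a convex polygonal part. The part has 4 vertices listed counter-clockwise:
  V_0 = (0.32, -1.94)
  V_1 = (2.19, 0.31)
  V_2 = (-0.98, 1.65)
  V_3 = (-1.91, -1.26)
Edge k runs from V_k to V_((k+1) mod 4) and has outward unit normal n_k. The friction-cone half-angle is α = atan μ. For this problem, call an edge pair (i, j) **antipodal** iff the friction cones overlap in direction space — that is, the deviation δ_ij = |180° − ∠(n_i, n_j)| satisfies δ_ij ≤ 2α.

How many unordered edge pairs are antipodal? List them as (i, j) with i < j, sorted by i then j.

count = 2; pairs: (0,2), (1,3)

α = atan 0.35 = 19.29°;  2α = 38.58°
n_0 = (+0.7691, -0.6392)
n_1 = (+0.3894, +0.9211)
n_2 = (-0.9525, +0.3044)
n_3 = (-0.2917, -0.9565)
  (0,1): δ = 73.18°  ·
  (0,2): δ = 22.01°  ✓
  (0,3): δ = 112.77°  ·
  (1,2): δ = 84.81°  ·
  (1,3): δ = 5.96°  ✓
  (2,3): δ = 89.23°  ·
antipodal pairs: 2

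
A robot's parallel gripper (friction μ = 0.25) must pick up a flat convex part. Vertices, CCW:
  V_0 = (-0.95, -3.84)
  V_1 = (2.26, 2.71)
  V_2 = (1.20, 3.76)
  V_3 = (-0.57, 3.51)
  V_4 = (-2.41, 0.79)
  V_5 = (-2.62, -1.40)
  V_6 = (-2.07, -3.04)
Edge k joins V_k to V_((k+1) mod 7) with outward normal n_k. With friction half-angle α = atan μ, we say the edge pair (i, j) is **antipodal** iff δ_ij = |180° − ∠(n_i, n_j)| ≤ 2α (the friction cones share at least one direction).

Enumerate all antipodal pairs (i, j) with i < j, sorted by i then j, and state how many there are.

count = 4; pairs: (0,3), (0,4), (1,5), (1,6)

α = atan 0.25 = 14.04°;  2α = 28.07°
n_0 = (+0.8980, -0.4401)
n_1 = (+0.7037, +0.7105)
n_2 = (-0.1399, +0.9902)
n_3 = (-0.8283, +0.5603)
n_4 = (-0.9954, +0.0955)
n_5 = (-0.9481, -0.3180)
n_6 = (-0.5812, -0.8137)
  (0,1): δ = 108.62°  ·
  (0,2): δ = 55.85°  ·
  (0,3): δ = 7.97°  ✓
  (0,4): δ = 20.63°  ✓
  (0,5): δ = 44.65°  ·
  (0,6): δ = 80.57°  ·
  (1,2): δ = 127.23°  ·
  (1,3): δ = 79.35°  ·
  (1,4): δ = 50.75°  ·
  (1,5): δ = 26.73°  ✓
  (1,6): δ = 9.19°  ✓
  (2,3): δ = 132.12°  ·
  (2,4): δ = 103.52°  ·
  (2,5): δ = 79.50°  ·
  (2,6): δ = 43.58°  ·
  (3,4): δ = 151.40°  ·
  (3,5): δ = 127.38°  ·
  (3,6): δ = 91.46°  ·
  (4,5): δ = 155.98°  ·
  (4,6): δ = 120.06°  ·
  (5,6): δ = 144.08°  ·
antipodal pairs: 4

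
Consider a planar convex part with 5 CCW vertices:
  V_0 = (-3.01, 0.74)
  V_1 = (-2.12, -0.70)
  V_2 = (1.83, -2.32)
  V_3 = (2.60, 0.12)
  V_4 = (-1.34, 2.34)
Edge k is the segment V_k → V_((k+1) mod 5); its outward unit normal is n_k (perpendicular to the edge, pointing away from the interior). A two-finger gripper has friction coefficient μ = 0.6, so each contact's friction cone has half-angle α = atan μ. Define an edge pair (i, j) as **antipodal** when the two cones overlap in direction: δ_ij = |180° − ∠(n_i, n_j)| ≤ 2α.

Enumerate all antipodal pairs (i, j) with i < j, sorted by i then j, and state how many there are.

count = 4; pairs: (0,2), (0,3), (1,3), (2,4)

α = atan 0.6 = 30.96°;  2α = 61.93°
n_0 = (-0.8506, -0.5257)
n_1 = (-0.3795, -0.9252)
n_2 = (+0.9536, -0.3009)
n_3 = (+0.4909, +0.8712)
n_4 = (-0.6918, +0.7221)
  (0,1): δ = 144.02°  ·
  (0,2): δ = 49.23°  ✓
  (0,3): δ = 28.88°  ✓
  (0,4): δ = 102.06°  ·
  (1,2): δ = 85.21°  ·
  (1,3): δ = 7.10°  ✓
  (1,4): δ = 66.07°  ·
  (2,3): δ = 101.88°  ·
  (2,4): δ = 28.71°  ✓
  (3,4): δ = 106.83°  ·
antipodal pairs: 4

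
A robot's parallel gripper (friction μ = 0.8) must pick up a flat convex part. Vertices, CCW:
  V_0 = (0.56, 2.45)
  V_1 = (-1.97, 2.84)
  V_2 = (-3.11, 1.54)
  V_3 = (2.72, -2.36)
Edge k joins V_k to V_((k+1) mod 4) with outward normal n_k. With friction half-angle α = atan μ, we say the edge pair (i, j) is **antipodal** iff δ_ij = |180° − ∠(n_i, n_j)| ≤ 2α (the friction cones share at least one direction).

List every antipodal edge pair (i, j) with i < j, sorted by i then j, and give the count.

count = 3; pairs: (0,2), (1,3), (2,3)

α = atan 0.8 = 38.66°;  2α = 77.32°
n_0 = (+0.1524, +0.9883)
n_1 = (-0.7519, +0.6593)
n_2 = (-0.5560, -0.8312)
n_3 = (+0.9122, +0.4097)
  (0,1): δ = 122.49°  ·
  (0,2): δ = 25.02°  ✓
  (0,3): δ = 122.95°  ·
  (1,2): δ = 82.53°  ·
  (1,3): δ = 65.43°  ✓
  (2,3): δ = 32.04°  ✓
antipodal pairs: 3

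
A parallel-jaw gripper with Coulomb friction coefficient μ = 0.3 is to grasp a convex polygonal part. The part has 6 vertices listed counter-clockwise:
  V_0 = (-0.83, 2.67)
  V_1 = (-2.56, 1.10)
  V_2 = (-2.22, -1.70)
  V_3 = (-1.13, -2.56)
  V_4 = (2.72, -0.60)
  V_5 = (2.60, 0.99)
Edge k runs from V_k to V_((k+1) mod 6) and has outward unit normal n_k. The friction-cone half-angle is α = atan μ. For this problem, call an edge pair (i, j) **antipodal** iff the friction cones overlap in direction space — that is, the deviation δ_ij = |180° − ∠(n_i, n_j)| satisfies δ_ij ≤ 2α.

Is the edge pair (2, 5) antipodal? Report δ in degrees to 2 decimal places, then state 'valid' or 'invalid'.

α = atan 0.3 = 16.70°;  2α = 33.40°
edge 2: e_2 = (+1.09, -0.86);  n_2 = (-0.6194, -0.7851)
edge 5: e_5 = (-3.43, +1.68);  n_5 = (+0.4399, +0.8981)
∠(n_2, n_5) = 167.82°
δ = |180° − 167.82°| = 12.18°
12.18° ≤ 2α = 33.40°  →  valid

δ = 12.18°, valid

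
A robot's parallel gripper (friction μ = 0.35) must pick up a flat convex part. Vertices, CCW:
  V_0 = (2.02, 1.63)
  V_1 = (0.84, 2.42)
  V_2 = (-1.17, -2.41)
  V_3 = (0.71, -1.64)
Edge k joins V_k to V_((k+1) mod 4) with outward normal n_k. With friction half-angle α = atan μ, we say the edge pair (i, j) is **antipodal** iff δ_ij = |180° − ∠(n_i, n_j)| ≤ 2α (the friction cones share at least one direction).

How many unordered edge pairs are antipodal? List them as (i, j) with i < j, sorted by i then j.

count = 1; pairs: (1,3)

α = atan 0.35 = 19.29°;  2α = 38.58°
n_0 = (+0.5563, +0.8310)
n_1 = (-0.9232, +0.3842)
n_2 = (+0.3790, -0.9254)
n_3 = (+0.9283, -0.3719)
  (0,1): δ = 78.79°  ·
  (0,2): δ = 56.07°  ·
  (0,3): δ = 101.97°  ·
  (1,2): δ = 45.13°  ·
  (1,3): δ = 0.76°  ✓
  (2,3): δ = 134.10°  ·
antipodal pairs: 1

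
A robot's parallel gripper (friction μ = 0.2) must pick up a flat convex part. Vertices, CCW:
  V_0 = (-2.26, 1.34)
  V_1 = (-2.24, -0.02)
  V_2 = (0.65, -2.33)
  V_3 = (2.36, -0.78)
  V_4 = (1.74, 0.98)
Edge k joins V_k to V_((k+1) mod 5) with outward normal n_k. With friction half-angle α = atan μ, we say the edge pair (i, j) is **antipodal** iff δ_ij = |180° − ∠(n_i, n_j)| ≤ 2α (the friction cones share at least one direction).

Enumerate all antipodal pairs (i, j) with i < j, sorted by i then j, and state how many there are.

α = atan 0.2 = 11.31°;  2α = 22.62°
n_0 = (-0.9999, -0.0147)
n_1 = (-0.6244, -0.7811)
n_2 = (+0.6716, -0.7409)
n_3 = (+0.9432, +0.3323)
n_4 = (+0.0896, +0.9960)
  (0,1): δ = 129.48°  ·
  (0,2): δ = 48.65°  ·
  (0,3): δ = 18.56°  ✓
  (0,4): δ = 84.01°  ·
  (1,2): δ = 99.17°  ·
  (1,3): δ = 31.96°  ·
  (1,4): δ = 33.49°  ·
  (2,3): δ = 112.78°  ·
  (2,4): δ = 47.33°  ·
  (3,4): δ = 114.55°  ·
antipodal pairs: 1

count = 1; pairs: (0,3)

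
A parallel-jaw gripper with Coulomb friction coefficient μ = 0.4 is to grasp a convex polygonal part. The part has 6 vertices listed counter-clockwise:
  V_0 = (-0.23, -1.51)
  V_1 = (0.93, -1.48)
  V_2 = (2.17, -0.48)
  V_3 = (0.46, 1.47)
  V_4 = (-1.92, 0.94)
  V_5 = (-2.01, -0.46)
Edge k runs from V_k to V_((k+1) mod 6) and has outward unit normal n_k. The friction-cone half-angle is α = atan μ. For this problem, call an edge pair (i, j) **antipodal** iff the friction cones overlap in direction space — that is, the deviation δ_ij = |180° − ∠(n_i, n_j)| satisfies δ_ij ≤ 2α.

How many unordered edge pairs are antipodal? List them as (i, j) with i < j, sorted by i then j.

α = atan 0.4 = 21.80°;  2α = 43.60°
n_0 = (+0.0259, -0.9997)
n_1 = (+0.6278, -0.7784)
n_2 = (+0.7519, +0.6593)
n_3 = (-0.2174, +0.9761)
n_4 = (-0.9979, +0.0642)
n_5 = (-0.5081, -0.8613)
  (0,1): δ = 142.60°  ·
  (0,2): δ = 50.23°  ·
  (0,3): δ = 11.07°  ✓
  (0,4): δ = 84.84°  ·
  (0,5): δ = 147.98°  ·
  (1,2): δ = 87.64°  ·
  (1,3): δ = 26.33°  ✓
  (1,4): δ = 47.44°  ·
  (1,5): δ = 110.58°  ·
  (2,3): δ = 118.69°  ·
  (2,4): δ = 44.93°  ·
  (2,5): δ = 18.22°  ✓
  (3,4): δ = 106.23°  ·
  (3,5): δ = 43.09°  ✓
  (4,5): δ = 116.86°  ·
antipodal pairs: 4

count = 4; pairs: (0,3), (1,3), (2,5), (3,5)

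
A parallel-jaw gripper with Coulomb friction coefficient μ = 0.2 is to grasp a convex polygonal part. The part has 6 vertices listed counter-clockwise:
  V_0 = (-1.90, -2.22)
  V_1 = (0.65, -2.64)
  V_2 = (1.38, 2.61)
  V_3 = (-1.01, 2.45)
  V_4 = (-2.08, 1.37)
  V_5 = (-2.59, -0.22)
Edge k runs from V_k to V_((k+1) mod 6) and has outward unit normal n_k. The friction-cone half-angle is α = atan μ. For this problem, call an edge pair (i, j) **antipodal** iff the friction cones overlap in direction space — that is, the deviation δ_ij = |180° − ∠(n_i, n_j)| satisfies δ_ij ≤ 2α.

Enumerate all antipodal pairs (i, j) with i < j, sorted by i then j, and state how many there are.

count = 2; pairs: (0,2), (1,4)

α = atan 0.2 = 11.31°;  2α = 22.62°
n_0 = (-0.1625, -0.9867)
n_1 = (+0.9905, -0.1377)
n_2 = (-0.0668, +0.9978)
n_3 = (-0.7104, +0.7038)
n_4 = (-0.9522, +0.3054)
n_5 = (-0.9453, -0.3261)
  (0,1): δ = 88.56°  ·
  (0,2): δ = 13.18°  ✓
  (0,3): δ = 54.62°  ·
  (0,4): δ = 81.57°  ·
  (0,5): δ = 118.39°  ·
  (1,2): δ = 78.25°  ·
  (1,3): δ = 36.82°  ·
  (1,4): δ = 9.87°  ✓
  (1,5): δ = 26.95°  ·
  (2,3): δ = 138.56°  ·
  (2,4): δ = 111.61°  ·
  (2,5): δ = 74.80°  ·
  (3,4): δ = 153.05°  ·
  (3,5): δ = 116.23°  ·
  (4,5): δ = 143.18°  ·
antipodal pairs: 2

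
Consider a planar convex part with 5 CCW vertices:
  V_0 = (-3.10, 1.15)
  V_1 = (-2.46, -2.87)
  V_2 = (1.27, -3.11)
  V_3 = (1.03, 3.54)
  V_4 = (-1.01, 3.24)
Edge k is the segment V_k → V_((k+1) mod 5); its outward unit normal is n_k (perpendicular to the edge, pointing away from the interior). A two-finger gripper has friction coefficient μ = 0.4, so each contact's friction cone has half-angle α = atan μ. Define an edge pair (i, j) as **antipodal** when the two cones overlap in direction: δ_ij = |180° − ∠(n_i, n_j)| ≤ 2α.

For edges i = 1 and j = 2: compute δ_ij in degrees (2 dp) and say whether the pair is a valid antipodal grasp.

α = atan 0.4 = 21.80°;  2α = 43.60°
edge 1: e_1 = (+3.73, -0.24);  n_1 = (-0.0642, -0.9979)
edge 2: e_2 = (-0.24, +6.65);  n_2 = (+0.9993, +0.0361)
∠(n_1, n_2) = 95.75°
δ = |180° − 95.75°| = 84.25°
84.25° > 2α = 43.60°  →  invalid

δ = 84.25°, invalid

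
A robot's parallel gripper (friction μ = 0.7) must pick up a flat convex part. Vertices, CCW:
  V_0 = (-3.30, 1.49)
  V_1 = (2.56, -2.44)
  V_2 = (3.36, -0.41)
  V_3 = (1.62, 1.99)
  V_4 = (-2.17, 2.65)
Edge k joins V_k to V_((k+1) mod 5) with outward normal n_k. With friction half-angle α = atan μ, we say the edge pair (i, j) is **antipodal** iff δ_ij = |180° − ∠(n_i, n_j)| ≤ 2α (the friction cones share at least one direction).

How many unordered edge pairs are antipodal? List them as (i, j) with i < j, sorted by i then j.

count = 3; pairs: (0,2), (0,3), (1,4)

α = atan 0.7 = 34.99°;  2α = 69.98°
n_0 = (-0.5570, -0.8305)
n_1 = (+0.9304, -0.3666)
n_2 = (+0.8096, +0.5870)
n_3 = (+0.1716, +0.9852)
n_4 = (-0.7163, +0.6978)
  (0,1): δ = 77.66°  ·
  (0,2): δ = 20.21°  ✓
  (0,3): δ = 23.97°  ✓
  (0,4): δ = 79.60°  ·
  (1,2): δ = 122.55°  ·
  (1,3): δ = 78.37°  ·
  (1,4): δ = 22.74°  ✓
  (2,3): δ = 135.82°  ·
  (2,4): δ = 80.19°  ·
  (3,4): δ = 124.37°  ·
antipodal pairs: 3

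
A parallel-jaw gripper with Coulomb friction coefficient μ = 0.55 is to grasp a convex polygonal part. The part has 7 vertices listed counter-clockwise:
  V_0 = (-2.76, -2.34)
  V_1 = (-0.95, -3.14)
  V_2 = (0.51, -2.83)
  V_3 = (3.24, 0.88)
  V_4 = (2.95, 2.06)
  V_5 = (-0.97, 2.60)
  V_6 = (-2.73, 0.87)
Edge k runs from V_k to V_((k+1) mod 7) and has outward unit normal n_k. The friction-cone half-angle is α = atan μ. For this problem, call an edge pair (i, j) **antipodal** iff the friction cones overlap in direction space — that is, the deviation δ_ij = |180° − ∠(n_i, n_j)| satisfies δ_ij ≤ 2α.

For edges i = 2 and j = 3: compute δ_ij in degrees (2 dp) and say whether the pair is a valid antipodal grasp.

δ = 129.85°, invalid

α = atan 0.55 = 28.81°;  2α = 57.62°
edge 2: e_2 = (+2.73, +3.71);  n_2 = (+0.8054, -0.5927)
edge 3: e_3 = (-0.29, +1.18);  n_3 = (+0.9711, +0.2387)
∠(n_2, n_3) = 50.15°
δ = |180° − 50.15°| = 129.85°
129.85° > 2α = 57.62°  →  invalid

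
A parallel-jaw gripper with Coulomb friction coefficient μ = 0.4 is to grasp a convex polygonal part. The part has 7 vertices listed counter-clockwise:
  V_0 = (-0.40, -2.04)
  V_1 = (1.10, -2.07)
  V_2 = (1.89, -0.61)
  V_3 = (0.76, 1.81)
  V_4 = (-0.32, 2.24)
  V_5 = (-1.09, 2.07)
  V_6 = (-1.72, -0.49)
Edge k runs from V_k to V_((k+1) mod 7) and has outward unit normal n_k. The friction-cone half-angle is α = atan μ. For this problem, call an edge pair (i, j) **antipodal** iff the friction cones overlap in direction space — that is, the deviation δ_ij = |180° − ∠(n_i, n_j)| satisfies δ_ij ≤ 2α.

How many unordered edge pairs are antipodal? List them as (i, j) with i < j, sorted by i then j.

α = atan 0.4 = 21.80°;  2α = 43.60°
n_0 = (-0.0200, -0.9998)
n_1 = (+0.8795, -0.4759)
n_2 = (+0.9061, +0.4231)
n_3 = (+0.3699, +0.9291)
n_4 = (-0.2156, +0.9765)
n_5 = (-0.9710, +0.2390)
n_6 = (-0.7613, -0.6484)
  (0,1): δ = 117.27°  ·
  (0,2): δ = 63.82°  ·
  (0,3): δ = 20.56°  ✓
  (0,4): δ = 13.60°  ✓
  (0,5): δ = 77.32°  ·
  (0,6): δ = 131.56°  ·
  (1,2): δ = 126.55°  ·
  (1,3): δ = 83.29°  ·
  (1,4): δ = 49.13°  ·
  (1,5): δ = 14.59°  ✓
  (1,6): δ = 68.84°  ·
  (2,3): δ = 136.74°  ·
  (2,4): δ = 102.58°  ·
  (2,5): δ = 38.86°  ✓
  (2,6): δ = 15.39°  ✓
  (3,4): δ = 145.84°  ·
  (3,5): δ = 82.12°  ·
  (3,6): δ = 27.87°  ✓
  (4,5): δ = 116.28°  ·
  (4,6): δ = 62.03°  ·
  (5,6): δ = 125.76°  ·
antipodal pairs: 6

count = 6; pairs: (0,3), (0,4), (1,5), (2,5), (2,6), (3,6)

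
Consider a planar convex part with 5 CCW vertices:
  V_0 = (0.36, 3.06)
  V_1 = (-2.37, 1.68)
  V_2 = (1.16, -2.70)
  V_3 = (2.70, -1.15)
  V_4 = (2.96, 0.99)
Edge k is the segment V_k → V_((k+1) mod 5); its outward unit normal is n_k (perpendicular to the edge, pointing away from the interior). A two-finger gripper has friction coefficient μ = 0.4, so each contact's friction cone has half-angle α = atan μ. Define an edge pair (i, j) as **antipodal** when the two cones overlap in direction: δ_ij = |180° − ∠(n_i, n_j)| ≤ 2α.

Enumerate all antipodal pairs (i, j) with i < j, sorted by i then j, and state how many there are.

count = 2; pairs: (0,2), (1,4)

α = atan 0.4 = 21.80°;  2α = 43.60°
n_0 = (-0.4511, +0.8925)
n_1 = (-0.7786, -0.6275)
n_2 = (+0.7094, -0.7048)
n_3 = (+0.9927, -0.1206)
n_4 = (+0.6229, +0.7823)
  (0,1): δ = 77.95°  ·
  (0,2): δ = 18.37°  ✓
  (0,3): δ = 56.26°  ·
  (0,4): δ = 114.66°  ·
  (1,2): δ = 83.68°  ·
  (1,3): δ = 45.79°  ·
  (1,4): δ = 12.61°  ✓
  (2,3): δ = 142.11°  ·
  (2,4): δ = 83.71°  ·
  (3,4): δ = 121.60°  ·
antipodal pairs: 2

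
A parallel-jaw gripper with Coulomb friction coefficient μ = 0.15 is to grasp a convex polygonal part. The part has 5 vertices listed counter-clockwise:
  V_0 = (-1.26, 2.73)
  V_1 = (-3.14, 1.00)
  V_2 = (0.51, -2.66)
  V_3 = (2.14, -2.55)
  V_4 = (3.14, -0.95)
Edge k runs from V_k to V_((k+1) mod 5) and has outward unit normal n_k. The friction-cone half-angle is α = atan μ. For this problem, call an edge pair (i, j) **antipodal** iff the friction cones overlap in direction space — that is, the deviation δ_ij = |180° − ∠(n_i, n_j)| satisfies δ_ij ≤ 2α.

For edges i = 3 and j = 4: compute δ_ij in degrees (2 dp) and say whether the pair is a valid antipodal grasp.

α = atan 0.15 = 8.53°;  2α = 17.06°
edge 3: e_3 = (+1.00, +1.60);  n_3 = (+0.8480, -0.5300)
edge 4: e_4 = (-4.40, +3.68);  n_4 = (+0.6416, +0.7671)
∠(n_3, n_4) = 82.10°
δ = |180° − 82.10°| = 97.90°
97.90° > 2α = 17.06°  →  invalid

δ = 97.90°, invalid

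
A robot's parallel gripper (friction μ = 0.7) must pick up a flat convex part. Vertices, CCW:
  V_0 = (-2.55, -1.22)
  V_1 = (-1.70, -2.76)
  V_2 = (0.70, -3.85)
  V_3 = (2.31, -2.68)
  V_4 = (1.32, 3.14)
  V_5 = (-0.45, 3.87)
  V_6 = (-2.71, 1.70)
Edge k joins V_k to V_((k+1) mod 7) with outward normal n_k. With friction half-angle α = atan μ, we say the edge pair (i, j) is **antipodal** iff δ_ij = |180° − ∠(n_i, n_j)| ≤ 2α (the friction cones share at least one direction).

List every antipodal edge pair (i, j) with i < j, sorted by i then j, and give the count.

α = atan 0.7 = 34.99°;  2α = 69.98°
n_0 = (-0.8755, -0.4832)
n_1 = (-0.4135, -0.9105)
n_2 = (+0.5879, -0.8090)
n_3 = (+0.9858, +0.1677)
n_4 = (+0.3813, +0.9245)
n_5 = (-0.6926, +0.7213)
n_6 = (-0.9985, -0.0547)
  (0,1): δ = 143.32°  ·
  (0,2): δ = 82.89°  ·
  (0,3): δ = 19.24°  ✓
  (0,4): δ = 38.69°  ✓
  (0,5): δ = 104.94°  ·
  (0,6): δ = 154.24°  ·
  (1,2): δ = 119.57°  ·
  (1,3): δ = 55.92°  ✓
  (1,4): δ = 2.01°  ✓
  (1,5): δ = 68.26°  ✓
  (1,6): δ = 117.56°  ·
  (2,3): δ = 116.35°  ·
  (2,4): δ = 58.42°  ✓
  (2,5): δ = 7.83°  ✓
  (2,6): δ = 57.13°  ✓
  (3,4): δ = 122.07°  ·
  (3,5): δ = 55.82°  ✓
  (3,6): δ = 6.52°  ✓
  (4,5): δ = 113.75°  ·
  (4,6): δ = 64.45°  ✓
  (5,6): δ = 130.70°  ·
antipodal pairs: 11

count = 11; pairs: (0,3), (0,4), (1,3), (1,4), (1,5), (2,4), (2,5), (2,6), (3,5), (3,6), (4,6)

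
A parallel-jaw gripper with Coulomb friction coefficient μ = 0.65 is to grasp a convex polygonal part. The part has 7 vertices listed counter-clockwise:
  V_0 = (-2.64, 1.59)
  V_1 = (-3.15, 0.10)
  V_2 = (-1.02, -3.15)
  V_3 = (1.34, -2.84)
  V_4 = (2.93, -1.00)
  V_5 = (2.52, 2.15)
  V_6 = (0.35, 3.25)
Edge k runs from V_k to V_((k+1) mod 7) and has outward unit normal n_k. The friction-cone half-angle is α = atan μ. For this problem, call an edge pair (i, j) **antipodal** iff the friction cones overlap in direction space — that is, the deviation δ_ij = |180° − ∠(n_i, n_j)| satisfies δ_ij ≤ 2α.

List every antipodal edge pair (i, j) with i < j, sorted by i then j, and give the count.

count = 8; pairs: (0,2), (0,3), (0,4), (1,4), (1,5), (2,5), (2,6), (3,6)

α = atan 0.65 = 33.02°;  2α = 66.05°
n_0 = (-0.9461, +0.3238)
n_1 = (-0.8364, -0.5482)
n_2 = (+0.1302, -0.9915)
n_3 = (+0.7566, -0.6538)
n_4 = (+0.9916, +0.1291)
n_5 = (+0.4521, +0.8919)
n_6 = (-0.4854, +0.8743)
  (0,1): δ = 127.86°  ·
  (0,2): δ = 63.62°  ✓
  (0,3): δ = 21.94°  ✓
  (0,4): δ = 26.31°  ✓
  (0,5): δ = 82.01°  ·
  (0,6): δ = 137.93°  ·
  (1,2): δ = 115.76°  ·
  (1,3): δ = 74.07°  ·
  (1,4): δ = 25.82°  ✓
  (1,5): δ = 29.88°  ✓
  (1,6): δ = 85.80°  ·
  (2,3): δ = 138.31°  ·
  (2,4): δ = 90.07°  ·
  (2,5): δ = 34.36°  ✓
  (2,6): δ = 21.56°  ✓
  (3,4): δ = 131.75°  ·
  (3,5): δ = 76.05°  ·
  (3,6): δ = 20.13°  ✓
  (4,5): δ = 124.30°  ·
  (4,6): δ = 68.38°  ·
  (5,6): δ = 124.08°  ·
antipodal pairs: 8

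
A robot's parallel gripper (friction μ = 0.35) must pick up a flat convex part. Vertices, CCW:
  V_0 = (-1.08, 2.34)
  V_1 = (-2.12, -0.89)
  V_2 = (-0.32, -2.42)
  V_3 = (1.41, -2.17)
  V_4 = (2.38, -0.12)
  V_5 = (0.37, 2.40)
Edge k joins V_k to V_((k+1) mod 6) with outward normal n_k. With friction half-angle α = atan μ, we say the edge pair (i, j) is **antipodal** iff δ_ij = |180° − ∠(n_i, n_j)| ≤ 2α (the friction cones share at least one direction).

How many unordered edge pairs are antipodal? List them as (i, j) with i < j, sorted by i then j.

count = 3; pairs: (0,3), (1,4), (2,5)

α = atan 0.35 = 19.29°;  2α = 38.58°
n_0 = (-0.9519, +0.3065)
n_1 = (-0.6476, -0.7619)
n_2 = (+0.1430, -0.9897)
n_3 = (+0.9039, -0.4277)
n_4 = (+0.7818, +0.6236)
n_5 = (-0.0413, +0.9991)
  (0,1): δ = 112.52°  ·
  (0,2): δ = 63.93°  ·
  (0,3): δ = 7.47°  ✓
  (0,4): δ = 56.42°  ·
  (0,5): δ = 110.22°  ·
  (1,2): δ = 131.41°  ·
  (1,3): δ = 74.96°  ·
  (1,4): δ = 11.06°  ✓
  (1,5): δ = 42.73°  ·
  (2,3): δ = 123.54°  ·
  (2,4): δ = 59.65°  ·
  (2,5): δ = 5.85°  ✓
  (3,4): δ = 116.10°  ·
  (3,5): δ = 62.31°  ·
  (4,5): δ = 126.21°  ·
antipodal pairs: 3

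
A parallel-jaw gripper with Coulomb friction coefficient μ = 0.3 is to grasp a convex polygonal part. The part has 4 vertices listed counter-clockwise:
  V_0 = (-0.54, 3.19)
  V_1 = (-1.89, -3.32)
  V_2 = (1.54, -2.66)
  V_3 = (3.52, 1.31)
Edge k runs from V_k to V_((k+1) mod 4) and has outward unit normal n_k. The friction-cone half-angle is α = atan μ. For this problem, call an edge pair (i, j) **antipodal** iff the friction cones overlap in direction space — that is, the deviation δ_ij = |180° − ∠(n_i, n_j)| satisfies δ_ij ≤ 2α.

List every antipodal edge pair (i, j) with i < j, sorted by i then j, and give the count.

count = 1; pairs: (0,2)

α = atan 0.3 = 16.70°;  2α = 33.40°
n_0 = (-0.9792, +0.2031)
n_1 = (+0.1890, -0.9820)
n_2 = (+0.8949, -0.4463)
n_3 = (+0.4202, +0.9074)
  (0,1): δ = 67.39°  ·
  (0,2): δ = 14.79°  ✓
  (0,3): δ = 76.87°  ·
  (1,2): δ = 127.40°  ·
  (1,3): δ = 35.74°  ·
  (2,3): δ = 88.34°  ·
antipodal pairs: 1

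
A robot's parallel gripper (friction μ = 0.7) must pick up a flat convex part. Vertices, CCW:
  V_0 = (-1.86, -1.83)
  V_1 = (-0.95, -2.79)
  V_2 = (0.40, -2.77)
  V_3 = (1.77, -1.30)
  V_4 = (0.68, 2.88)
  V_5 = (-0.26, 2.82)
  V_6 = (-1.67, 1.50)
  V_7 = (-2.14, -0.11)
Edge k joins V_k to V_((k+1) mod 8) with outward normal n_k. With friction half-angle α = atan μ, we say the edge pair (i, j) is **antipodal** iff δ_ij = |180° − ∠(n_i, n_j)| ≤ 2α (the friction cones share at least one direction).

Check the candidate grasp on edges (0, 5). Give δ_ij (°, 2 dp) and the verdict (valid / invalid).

α = atan 0.7 = 34.99°;  2α = 69.98°
edge 0: e_0 = (+0.91, -0.96);  n_0 = (-0.7258, -0.6880)
edge 5: e_5 = (-1.41, -1.32);  n_5 = (-0.6834, +0.7300)
∠(n_0, n_5) = 90.36°
δ = |180° − 90.36°| = 89.64°
89.64° > 2α = 69.98°  →  invalid

δ = 89.64°, invalid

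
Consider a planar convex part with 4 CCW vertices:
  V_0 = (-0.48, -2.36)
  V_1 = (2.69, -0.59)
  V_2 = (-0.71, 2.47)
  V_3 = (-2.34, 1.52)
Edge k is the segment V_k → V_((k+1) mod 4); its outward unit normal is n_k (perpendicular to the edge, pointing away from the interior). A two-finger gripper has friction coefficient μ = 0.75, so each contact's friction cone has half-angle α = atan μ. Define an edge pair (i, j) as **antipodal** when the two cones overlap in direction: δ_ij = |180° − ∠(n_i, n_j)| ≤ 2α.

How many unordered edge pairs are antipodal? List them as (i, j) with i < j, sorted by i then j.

α = atan 0.75 = 36.87°;  2α = 73.74°
n_0 = (+0.4875, -0.8731)
n_1 = (+0.6690, +0.7433)
n_2 = (-0.5035, +0.8640)
n_3 = (-0.9017, -0.4323)
  (0,1): δ = 71.16°  ✓
  (0,2): δ = 1.06°  ✓
  (0,3): δ = 86.43°  ·
  (1,2): δ = 107.78°  ·
  (1,3): δ = 22.40°  ✓
  (2,3): δ = 94.62°  ·
antipodal pairs: 3

count = 3; pairs: (0,1), (0,2), (1,3)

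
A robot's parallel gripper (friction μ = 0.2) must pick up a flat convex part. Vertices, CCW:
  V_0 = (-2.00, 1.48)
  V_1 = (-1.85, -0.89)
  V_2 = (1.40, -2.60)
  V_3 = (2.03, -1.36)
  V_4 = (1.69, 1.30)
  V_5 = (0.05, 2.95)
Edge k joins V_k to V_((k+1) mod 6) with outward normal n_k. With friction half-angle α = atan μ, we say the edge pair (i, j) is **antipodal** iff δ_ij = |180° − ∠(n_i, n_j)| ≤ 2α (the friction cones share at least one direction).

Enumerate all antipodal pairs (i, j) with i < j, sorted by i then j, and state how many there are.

α = atan 0.2 = 11.31°;  2α = 22.62°
n_0 = (-0.9980, -0.0632)
n_1 = (-0.4656, -0.8850)
n_2 = (+0.8915, -0.4530)
n_3 = (+0.9919, +0.1268)
n_4 = (+0.7093, +0.7050)
n_5 = (-0.5827, +0.8127)
  (0,1): δ = 121.37°  ·
  (0,2): δ = 30.55°  ·
  (0,3): δ = 3.66°  ✓
  (0,4): δ = 41.20°  ·
  (0,5): δ = 122.02°  ·
  (1,2): δ = 89.18°  ·
  (1,3): δ = 54.96°  ·
  (1,4): δ = 17.42°  ✓
  (1,5): δ = 63.39°  ·
  (2,3): δ = 145.78°  ·
  (2,4): δ = 108.24°  ·
  (2,5): δ = 27.42°  ·
  (3,4): δ = 142.46°  ·
  (3,5): δ = 61.64°  ·
  (4,5): δ = 99.18°  ·
antipodal pairs: 2

count = 2; pairs: (0,3), (1,4)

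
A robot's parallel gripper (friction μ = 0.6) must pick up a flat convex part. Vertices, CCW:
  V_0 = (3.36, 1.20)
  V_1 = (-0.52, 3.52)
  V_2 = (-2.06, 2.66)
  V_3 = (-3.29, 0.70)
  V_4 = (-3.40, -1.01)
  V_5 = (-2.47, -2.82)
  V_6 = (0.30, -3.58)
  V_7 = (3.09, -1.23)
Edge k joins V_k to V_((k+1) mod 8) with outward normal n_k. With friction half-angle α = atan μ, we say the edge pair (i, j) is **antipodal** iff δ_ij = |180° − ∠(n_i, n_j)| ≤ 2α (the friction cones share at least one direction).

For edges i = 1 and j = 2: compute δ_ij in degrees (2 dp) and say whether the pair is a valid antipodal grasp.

δ = 151.29°, invalid

α = atan 0.6 = 30.96°;  2α = 61.93°
edge 1: e_1 = (-1.54, -0.86);  n_1 = (-0.4876, +0.8731)
edge 2: e_2 = (-1.23, -1.96);  n_2 = (-0.8470, +0.5316)
∠(n_1, n_2) = 28.71°
δ = |180° − 28.71°| = 151.29°
151.29° > 2α = 61.93°  →  invalid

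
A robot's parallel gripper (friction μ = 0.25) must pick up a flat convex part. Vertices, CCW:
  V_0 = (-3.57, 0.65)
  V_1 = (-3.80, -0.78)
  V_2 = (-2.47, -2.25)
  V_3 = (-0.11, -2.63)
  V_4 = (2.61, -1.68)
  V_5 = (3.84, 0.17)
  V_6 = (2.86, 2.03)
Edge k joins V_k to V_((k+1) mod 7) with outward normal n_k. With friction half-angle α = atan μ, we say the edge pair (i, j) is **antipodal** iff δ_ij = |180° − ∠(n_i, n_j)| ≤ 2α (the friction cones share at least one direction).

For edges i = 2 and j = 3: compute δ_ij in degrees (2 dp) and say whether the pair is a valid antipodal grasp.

δ = 151.60°, invalid

α = atan 0.25 = 14.04°;  2α = 28.07°
edge 2: e_2 = (+2.36, -0.38);  n_2 = (-0.1590, -0.9873)
edge 3: e_3 = (+2.72, +0.95);  n_3 = (+0.3297, -0.9441)
∠(n_2, n_3) = 28.40°
δ = |180° − 28.40°| = 151.60°
151.60° > 2α = 28.07°  →  invalid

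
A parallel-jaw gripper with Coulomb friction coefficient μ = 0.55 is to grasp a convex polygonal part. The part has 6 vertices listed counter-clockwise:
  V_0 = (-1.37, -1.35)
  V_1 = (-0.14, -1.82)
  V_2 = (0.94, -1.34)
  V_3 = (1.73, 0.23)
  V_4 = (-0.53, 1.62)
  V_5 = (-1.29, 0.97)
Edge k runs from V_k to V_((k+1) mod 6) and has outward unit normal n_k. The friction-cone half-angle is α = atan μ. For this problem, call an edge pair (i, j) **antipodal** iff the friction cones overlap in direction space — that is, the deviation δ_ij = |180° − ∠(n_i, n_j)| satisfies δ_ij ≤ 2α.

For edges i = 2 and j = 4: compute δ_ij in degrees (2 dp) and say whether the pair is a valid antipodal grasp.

δ = 22.75°, valid

α = atan 0.55 = 28.81°;  2α = 57.62°
edge 2: e_2 = (+0.79, +1.57);  n_2 = (+0.8933, -0.4495)
edge 4: e_4 = (-0.76, -0.65);  n_4 = (-0.6500, +0.7600)
∠(n_2, n_4) = 157.25°
δ = |180° − 157.25°| = 22.75°
22.75° ≤ 2α = 57.62°  →  valid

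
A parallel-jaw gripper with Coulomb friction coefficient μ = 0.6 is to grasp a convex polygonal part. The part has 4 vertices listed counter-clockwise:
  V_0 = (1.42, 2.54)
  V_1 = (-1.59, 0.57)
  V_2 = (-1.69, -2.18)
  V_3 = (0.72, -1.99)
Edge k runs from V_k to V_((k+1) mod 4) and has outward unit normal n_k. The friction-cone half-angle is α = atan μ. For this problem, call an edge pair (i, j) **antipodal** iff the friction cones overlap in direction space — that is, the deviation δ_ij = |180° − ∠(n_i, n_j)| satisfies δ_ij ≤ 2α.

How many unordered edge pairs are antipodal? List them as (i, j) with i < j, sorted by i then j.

α = atan 0.6 = 30.96°;  2α = 61.93°
n_0 = (-0.5476, +0.8367)
n_1 = (-0.9993, +0.0363)
n_2 = (+0.0786, -0.9969)
n_3 = (+0.9883, -0.1527)
  (0,1): δ = 125.29°  ·
  (0,2): δ = 28.70°  ✓
  (0,3): δ = 48.01°  ✓
  (1,2): δ = 83.41°  ·
  (1,3): δ = 6.70°  ✓
  (2,3): δ = 103.29°  ·
antipodal pairs: 3

count = 3; pairs: (0,2), (0,3), (1,3)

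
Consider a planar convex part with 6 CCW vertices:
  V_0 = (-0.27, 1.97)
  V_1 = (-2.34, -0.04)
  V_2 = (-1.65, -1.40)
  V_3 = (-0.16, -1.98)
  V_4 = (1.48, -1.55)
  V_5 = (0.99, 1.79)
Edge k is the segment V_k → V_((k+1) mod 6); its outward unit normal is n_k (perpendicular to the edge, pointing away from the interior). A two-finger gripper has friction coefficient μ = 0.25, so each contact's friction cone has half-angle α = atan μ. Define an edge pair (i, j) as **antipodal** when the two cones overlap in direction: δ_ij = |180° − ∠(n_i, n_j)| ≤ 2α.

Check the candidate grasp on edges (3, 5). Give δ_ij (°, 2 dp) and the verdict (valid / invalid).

δ = 22.82°, valid

α = atan 0.25 = 14.04°;  2α = 28.07°
edge 3: e_3 = (+1.64, +0.43);  n_3 = (+0.2536, -0.9673)
edge 5: e_5 = (-1.26, +0.18);  n_5 = (+0.1414, +0.9899)
∠(n_3, n_5) = 157.18°
δ = |180° − 157.18°| = 22.82°
22.82° ≤ 2α = 28.07°  →  valid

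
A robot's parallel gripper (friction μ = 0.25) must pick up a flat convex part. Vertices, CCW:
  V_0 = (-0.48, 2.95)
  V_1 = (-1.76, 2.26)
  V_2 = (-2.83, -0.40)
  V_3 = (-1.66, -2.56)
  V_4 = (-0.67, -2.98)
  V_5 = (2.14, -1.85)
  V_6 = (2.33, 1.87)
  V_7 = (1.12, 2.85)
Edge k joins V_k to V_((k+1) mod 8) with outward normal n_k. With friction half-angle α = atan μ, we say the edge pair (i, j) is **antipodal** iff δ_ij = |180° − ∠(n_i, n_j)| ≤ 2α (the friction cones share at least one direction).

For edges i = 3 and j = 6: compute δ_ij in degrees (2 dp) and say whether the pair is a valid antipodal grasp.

α = atan 0.25 = 14.04°;  2α = 28.07°
edge 3: e_3 = (+0.99, -0.42);  n_3 = (-0.3905, -0.9206)
edge 6: e_6 = (-1.21, +0.98);  n_6 = (+0.6294, +0.7771)
∠(n_3, n_6) = 163.98°
δ = |180° − 163.98°| = 16.02°
16.02° ≤ 2α = 28.07°  →  valid

δ = 16.02°, valid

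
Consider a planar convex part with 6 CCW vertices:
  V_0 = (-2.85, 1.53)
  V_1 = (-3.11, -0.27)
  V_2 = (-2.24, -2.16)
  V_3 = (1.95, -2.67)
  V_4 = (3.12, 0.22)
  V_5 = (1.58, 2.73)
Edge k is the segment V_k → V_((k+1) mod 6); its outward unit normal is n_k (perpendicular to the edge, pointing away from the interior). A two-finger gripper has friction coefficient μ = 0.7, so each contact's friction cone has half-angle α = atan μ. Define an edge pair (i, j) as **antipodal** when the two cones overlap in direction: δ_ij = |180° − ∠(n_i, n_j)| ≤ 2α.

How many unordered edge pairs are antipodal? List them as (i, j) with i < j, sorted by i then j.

α = atan 0.7 = 34.99°;  2α = 69.98°
n_0 = (-0.9897, +0.1430)
n_1 = (-0.9084, -0.4181)
n_2 = (-0.1208, -0.9927)
n_3 = (+0.9269, -0.3753)
n_4 = (+0.8524, +0.5230)
n_5 = (-0.2615, +0.9652)
  (0,1): δ = 147.06°  ·
  (0,2): δ = 88.72°  ·
  (0,3): δ = 13.82°  ✓
  (0,4): δ = 39.75°  ✓
  (0,5): δ = 113.38°  ·
  (1,2): δ = 121.66°  ·
  (1,3): δ = 46.76°  ✓
  (1,4): δ = 6.81°  ✓
  (1,5): δ = 80.44°  ·
  (2,3): δ = 105.10°  ·
  (2,4): δ = 51.53°  ✓
  (2,5): δ = 22.10°  ✓
  (3,4): δ = 126.43°  ·
  (3,5): δ = 52.80°  ✓
  (4,5): δ = 106.37°  ·
antipodal pairs: 7

count = 7; pairs: (0,3), (0,4), (1,3), (1,4), (2,4), (2,5), (3,5)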